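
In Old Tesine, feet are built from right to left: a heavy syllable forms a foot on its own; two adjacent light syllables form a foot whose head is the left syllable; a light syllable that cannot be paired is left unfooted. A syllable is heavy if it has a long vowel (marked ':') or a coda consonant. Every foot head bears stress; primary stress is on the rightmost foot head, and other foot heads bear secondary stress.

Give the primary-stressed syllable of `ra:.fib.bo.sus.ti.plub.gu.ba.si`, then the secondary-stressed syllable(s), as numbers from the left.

primary 8, secondary 1, 2, 4, 6

Weights: 1 ra: H, 2 fib H, 3 bo L, 4 sus H, 5 ti L, 6 plub H, 7 gu L, 8 ba L, 9 si L.
Parse right to left (heavy = foot alone; LL = one foot; stranded L unfooted): (ˈra:) (ˈfib) bo (ˈsus) ti (ˈplub) gu (ˈba.si).
Foot heads: 1, 2, 4, 6, 8.
Primary stress on the rightmost head = syllable 8.
Secondary stress on 1, 2, 4, 6: ˌra:.ˌfib.bo.ˌsus.ti.ˌplub.gu.ˈba.si.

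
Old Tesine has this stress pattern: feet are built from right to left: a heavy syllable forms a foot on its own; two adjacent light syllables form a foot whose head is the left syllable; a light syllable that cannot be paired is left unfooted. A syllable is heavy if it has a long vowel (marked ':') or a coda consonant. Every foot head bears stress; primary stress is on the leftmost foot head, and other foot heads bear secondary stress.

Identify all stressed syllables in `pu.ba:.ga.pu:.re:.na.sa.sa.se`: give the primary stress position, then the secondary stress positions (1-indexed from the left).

Weights: 1 pu L, 2 ba: H, 3 ga L, 4 pu: H, 5 re: H, 6 na L, 7 sa L, 8 sa L, 9 se L.
Parse right to left (heavy = foot alone; LL = one foot; stranded L unfooted): pu (ˈba:) ga (ˈpu:) (ˈre:) (ˈna.sa) (ˈsa.se).
Foot heads: 2, 4, 5, 6, 8.
Primary stress on the leftmost head = syllable 2.
Secondary stress on 4, 5, 6, 8: pu.ˈba:.ga.ˌpu:.ˌre:.ˌna.sa.ˌsa.se.

primary 2, secondary 4, 5, 6, 8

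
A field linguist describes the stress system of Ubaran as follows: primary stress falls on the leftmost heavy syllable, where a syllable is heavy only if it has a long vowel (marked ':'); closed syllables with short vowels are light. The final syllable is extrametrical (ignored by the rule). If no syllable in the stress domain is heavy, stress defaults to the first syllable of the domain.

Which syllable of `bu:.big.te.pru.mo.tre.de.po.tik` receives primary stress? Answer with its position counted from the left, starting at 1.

1

The final syllable (9, tik) is extrametrical; the stress domain is syllables 1–8.
Weights: 1 bu: H, 2 big L, 3 te L, 4 pru L, 5 mo L, 6 tre L, 7 de L, 8 po L.
Heavy syllables in the domain: 1. The leftmost is syllable 1 (bu:).
Primary stress: syllable 1 → ˈbu:.big.te.pru.mo.tre.de.po.tik.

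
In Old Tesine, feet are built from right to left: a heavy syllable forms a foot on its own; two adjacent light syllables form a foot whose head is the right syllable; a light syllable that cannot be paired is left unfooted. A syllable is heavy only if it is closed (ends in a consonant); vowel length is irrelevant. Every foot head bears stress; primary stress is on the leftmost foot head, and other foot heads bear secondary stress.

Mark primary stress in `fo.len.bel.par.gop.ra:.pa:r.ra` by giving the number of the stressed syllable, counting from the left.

2

Weights: 1 fo L, 2 len H, 3 bel H, 4 par H, 5 gop H, 6 ra: L, 7 pa:r H, 8 ra L.
Parse right to left (heavy = foot alone; LL = one foot; stranded L unfooted): fo (ˈlen) (ˈbel) (ˈpar) (ˈgop) ra: (ˈpa:r) ra.
Foot heads: 2, 3, 4, 5, 7.
Primary stress on the leftmost head = syllable 2.
Primary stress: syllable 2 → fo.ˈlen.bel.par.gop.ra:.pa:r.ra.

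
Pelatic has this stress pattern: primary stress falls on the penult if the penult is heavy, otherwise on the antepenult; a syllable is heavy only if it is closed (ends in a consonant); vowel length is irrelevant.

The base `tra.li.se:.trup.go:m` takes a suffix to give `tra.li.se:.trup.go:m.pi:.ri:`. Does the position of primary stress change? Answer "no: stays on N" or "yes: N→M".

yes: 4→5

Base `tra.li.se:.trup.go:m` (5 syllables):
  Weights: 3 se: L, 4 trup H, 5 go:m H.
  The penult (syllable 4, trup) is heavy, so it takes stress.
  → primary stress on syllable 4.
Suffixed `tra.li.se:.trup.go:m.pi:.ri:` (7 syllables):
  Weights: 5 go:m H, 6 pi: L, 7 ri: L.
  The penult (syllable 6, pi:) is light, so stress falls on the antepenult (syllable 5, go:m).
  → primary stress on syllable 5.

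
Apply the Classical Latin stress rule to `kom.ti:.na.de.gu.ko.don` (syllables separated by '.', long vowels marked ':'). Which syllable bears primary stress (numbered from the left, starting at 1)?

5

Classical Latin: stress the penult if heavy (long vowel or closed), else the antepenult.
Weights: 5 gu L, 6 ko L, 7 don H.
The penult (syllable 6, ko) is light, so stress falls on the antepenult (syllable 5, gu).
Stress on syllable 5: kom.ti:.na.de.ˈgu.ko.don.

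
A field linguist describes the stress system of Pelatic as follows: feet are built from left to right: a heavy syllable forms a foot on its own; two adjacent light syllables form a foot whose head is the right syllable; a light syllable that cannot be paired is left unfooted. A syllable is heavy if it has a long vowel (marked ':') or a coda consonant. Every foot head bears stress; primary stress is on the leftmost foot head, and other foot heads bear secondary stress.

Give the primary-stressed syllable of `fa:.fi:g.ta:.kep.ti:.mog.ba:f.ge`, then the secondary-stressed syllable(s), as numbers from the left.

Weights: 1 fa: H, 2 fi:g H, 3 ta: H, 4 kep H, 5 ti: H, 6 mog H, 7 ba:f H, 8 ge L.
Parse left to right (heavy = foot alone; LL = one foot; stranded L unfooted): (ˈfa:) (ˈfi:g) (ˈta:) (ˈkep) (ˈti:) (ˈmog) (ˈba:f) ge.
Foot heads: 1, 2, 3, 4, 5, 6, 7.
Primary stress on the leftmost head = syllable 1.
Secondary stress on 2, 3, 4, 5, 6, 7: ˈfa:.ˌfi:g.ˌta:.ˌkep.ˌti:.ˌmog.ˌba:f.ge.

primary 1, secondary 2, 3, 4, 5, 6, 7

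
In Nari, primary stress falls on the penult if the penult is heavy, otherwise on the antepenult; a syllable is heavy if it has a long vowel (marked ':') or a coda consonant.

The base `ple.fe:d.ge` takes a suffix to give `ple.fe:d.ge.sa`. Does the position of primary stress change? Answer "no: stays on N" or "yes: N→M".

Base `ple.fe:d.ge` (3 syllables):
  Weights: 1 ple L, 2 fe:d H, 3 ge L.
  The penult (syllable 2, fe:d) is heavy, so it takes stress.
  → primary stress on syllable 2.
Suffixed `ple.fe:d.ge.sa` (4 syllables):
  Weights: 2 fe:d H, 3 ge L, 4 sa L.
  The penult (syllable 3, ge) is light, so stress falls on the antepenult (syllable 2, fe:d).
  → primary stress on syllable 2.

no: stays on 2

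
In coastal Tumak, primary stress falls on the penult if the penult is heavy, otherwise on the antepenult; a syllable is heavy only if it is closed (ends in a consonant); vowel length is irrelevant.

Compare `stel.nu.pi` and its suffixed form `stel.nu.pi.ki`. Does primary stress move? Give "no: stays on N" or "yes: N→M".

Base `stel.nu.pi` (3 syllables):
  Weights: 1 stel H, 2 nu L, 3 pi L.
  The penult (syllable 2, nu) is light, so stress falls on the antepenult (syllable 1, stel).
  → primary stress on syllable 1.
Suffixed `stel.nu.pi.ki` (4 syllables):
  Weights: 2 nu L, 3 pi L, 4 ki L.
  The penult (syllable 3, pi) is light, so stress falls on the antepenult (syllable 2, nu).
  → primary stress on syllable 2.

yes: 1→2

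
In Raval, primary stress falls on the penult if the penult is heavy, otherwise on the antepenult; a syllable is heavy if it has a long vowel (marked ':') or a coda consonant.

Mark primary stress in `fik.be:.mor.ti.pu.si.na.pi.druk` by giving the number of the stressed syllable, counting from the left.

7

Weights: 7 na L, 8 pi L, 9 druk H.
The penult (syllable 8, pi) is light, so stress falls on the antepenult (syllable 7, na).
Primary stress: syllable 7 → fik.be:.mor.ti.pu.si.ˈna.pi.druk.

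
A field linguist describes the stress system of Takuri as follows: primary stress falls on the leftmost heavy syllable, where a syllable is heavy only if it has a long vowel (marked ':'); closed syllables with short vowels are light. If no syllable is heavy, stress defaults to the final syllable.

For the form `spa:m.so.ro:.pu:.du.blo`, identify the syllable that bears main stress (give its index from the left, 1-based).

Weights: 1 spa:m H, 2 so L, 3 ro: H, 4 pu: H, 5 du L, 6 blo L.
Heavy syllables in the domain: 1, 3, 4. The leftmost is syllable 1 (spa:m).
Primary stress: syllable 1 → ˈspa:m.so.ro:.pu:.du.blo.

1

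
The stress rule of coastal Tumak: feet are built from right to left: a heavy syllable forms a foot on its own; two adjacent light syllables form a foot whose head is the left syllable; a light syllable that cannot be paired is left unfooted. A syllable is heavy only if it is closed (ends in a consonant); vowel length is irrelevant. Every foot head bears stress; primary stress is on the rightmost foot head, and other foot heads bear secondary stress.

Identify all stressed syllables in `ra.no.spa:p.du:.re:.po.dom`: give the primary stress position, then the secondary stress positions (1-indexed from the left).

Weights: 1 ra L, 2 no L, 3 spa:p H, 4 du: L, 5 re: L, 6 po L, 7 dom H.
Parse right to left (heavy = foot alone; LL = one foot; stranded L unfooted): (ˈra.no) (ˈspa:p) du: (ˈre:.po) (ˈdom).
Foot heads: 1, 3, 5, 7.
Primary stress on the rightmost head = syllable 7.
Secondary stress on 1, 3, 5: ˌra.no.ˌspa:p.du:.ˌre:.po.ˈdom.

primary 7, secondary 1, 3, 5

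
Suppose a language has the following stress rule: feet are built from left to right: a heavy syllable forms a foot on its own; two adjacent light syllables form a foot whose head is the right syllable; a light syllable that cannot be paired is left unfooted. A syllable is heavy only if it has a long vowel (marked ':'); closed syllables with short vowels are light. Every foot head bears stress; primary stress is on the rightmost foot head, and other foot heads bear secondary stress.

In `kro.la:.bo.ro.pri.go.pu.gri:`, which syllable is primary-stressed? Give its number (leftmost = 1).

8

Weights: 1 kro L, 2 la: H, 3 bo L, 4 ro L, 5 pri L, 6 go L, 7 pu L, 8 gri: H.
Parse left to right (heavy = foot alone; LL = one foot; stranded L unfooted): kro (ˈla:) (bo.ˈro) (pri.ˈgo) pu (ˈgri:).
Foot heads: 2, 4, 6, 8.
Primary stress on the rightmost head = syllable 8.
Primary stress: syllable 8 → kro.la:.bo.ro.pri.go.pu.ˈgri:.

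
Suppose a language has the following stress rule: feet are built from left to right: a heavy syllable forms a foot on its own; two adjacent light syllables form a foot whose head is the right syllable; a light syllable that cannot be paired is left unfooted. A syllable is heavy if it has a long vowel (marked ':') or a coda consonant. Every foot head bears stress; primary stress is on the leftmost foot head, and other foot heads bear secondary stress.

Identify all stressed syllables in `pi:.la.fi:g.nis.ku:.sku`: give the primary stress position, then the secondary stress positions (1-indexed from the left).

Weights: 1 pi: H, 2 la L, 3 fi:g H, 4 nis H, 5 ku: H, 6 sku L.
Parse left to right (heavy = foot alone; LL = one foot; stranded L unfooted): (ˈpi:) la (ˈfi:g) (ˈnis) (ˈku:) sku.
Foot heads: 1, 3, 4, 5.
Primary stress on the leftmost head = syllable 1.
Secondary stress on 3, 4, 5: ˈpi:.la.ˌfi:g.ˌnis.ˌku:.sku.

primary 1, secondary 3, 4, 5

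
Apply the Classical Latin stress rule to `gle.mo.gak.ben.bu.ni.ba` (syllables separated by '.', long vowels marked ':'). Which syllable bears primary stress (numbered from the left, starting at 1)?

Classical Latin: stress the penult if heavy (long vowel or closed), else the antepenult.
Weights: 5 bu L, 6 ni L, 7 ba L.
The penult (syllable 6, ni) is light, so stress falls on the antepenult (syllable 5, bu).
Stress on syllable 5: gle.mo.gak.ben.ˈbu.ni.ba.

5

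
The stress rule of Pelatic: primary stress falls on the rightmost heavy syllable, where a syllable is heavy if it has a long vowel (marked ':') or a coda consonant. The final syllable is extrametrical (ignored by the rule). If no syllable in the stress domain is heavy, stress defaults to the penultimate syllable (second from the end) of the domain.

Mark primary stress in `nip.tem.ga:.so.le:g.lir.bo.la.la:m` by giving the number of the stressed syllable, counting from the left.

The final syllable (9, la:m) is extrametrical; the stress domain is syllables 1–8.
Weights: 1 nip H, 2 tem H, 3 ga: H, 4 so L, 5 le:g H, 6 lir H, 7 bo L, 8 la L.
Heavy syllables in the domain: 1, 2, 3, 5, 6. The rightmost is syllable 6 (lir).
Primary stress: syllable 6 → nip.tem.ga:.so.le:g.ˈlir.bo.la.la:m.

6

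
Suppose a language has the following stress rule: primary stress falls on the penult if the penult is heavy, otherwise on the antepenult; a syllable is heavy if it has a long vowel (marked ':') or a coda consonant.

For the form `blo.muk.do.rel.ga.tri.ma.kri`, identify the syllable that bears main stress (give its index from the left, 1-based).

6

Weights: 6 tri L, 7 ma L, 8 kri L.
The penult (syllable 7, ma) is light, so stress falls on the antepenult (syllable 6, tri).
Primary stress: syllable 6 → blo.muk.do.rel.ga.ˈtri.ma.kri.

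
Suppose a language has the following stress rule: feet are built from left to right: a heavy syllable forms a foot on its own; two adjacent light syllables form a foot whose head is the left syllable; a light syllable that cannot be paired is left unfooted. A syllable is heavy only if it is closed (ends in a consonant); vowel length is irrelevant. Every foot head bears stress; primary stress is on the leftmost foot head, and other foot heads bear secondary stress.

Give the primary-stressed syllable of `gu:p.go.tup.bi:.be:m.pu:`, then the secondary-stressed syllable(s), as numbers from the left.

Weights: 1 gu:p H, 2 go L, 3 tup H, 4 bi: L, 5 be:m H, 6 pu: L.
Parse left to right (heavy = foot alone; LL = one foot; stranded L unfooted): (ˈgu:p) go (ˈtup) bi: (ˈbe:m) pu:.
Foot heads: 1, 3, 5.
Primary stress on the leftmost head = syllable 1.
Secondary stress on 3, 5: ˈgu:p.go.ˌtup.bi:.ˌbe:m.pu:.

primary 1, secondary 3, 5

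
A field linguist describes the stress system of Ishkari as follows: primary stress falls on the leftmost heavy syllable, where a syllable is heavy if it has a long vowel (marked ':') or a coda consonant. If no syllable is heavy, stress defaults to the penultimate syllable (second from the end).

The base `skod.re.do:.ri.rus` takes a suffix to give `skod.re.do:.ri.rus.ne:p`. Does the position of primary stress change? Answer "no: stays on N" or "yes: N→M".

no: stays on 1

Base `skod.re.do:.ri.rus` (5 syllables):
  Weights: 1 skod H, 2 re L, 3 do: H, 4 ri L, 5 rus H.
  Heavy syllables in the domain: 1, 3, 5. The leftmost is syllable 1 (skod).
  → primary stress on syllable 1.
Suffixed `skod.re.do:.ri.rus.ne:p` (6 syllables):
  Weights: 1 skod H, 2 re L, 3 do: H, 4 ri L, 5 rus H, 6 ne:p H.
  Heavy syllables in the domain: 1, 3, 5, 6. The leftmost is syllable 1 (skod).
  → primary stress on syllable 1.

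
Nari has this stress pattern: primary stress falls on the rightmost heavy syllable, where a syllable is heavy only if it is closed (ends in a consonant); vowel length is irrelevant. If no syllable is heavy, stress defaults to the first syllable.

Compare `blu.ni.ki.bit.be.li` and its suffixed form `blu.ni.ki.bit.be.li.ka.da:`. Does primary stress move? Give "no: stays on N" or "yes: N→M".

Base `blu.ni.ki.bit.be.li` (6 syllables):
  Weights: 1 blu L, 2 ni L, 3 ki L, 4 bit H, 5 be L, 6 li L.
  Heavy syllables in the domain: 4. The rightmost is syllable 4 (bit).
  → primary stress on syllable 4.
Suffixed `blu.ni.ki.bit.be.li.ka.da:` (8 syllables):
  Weights: 1 blu L, 2 ni L, 3 ki L, 4 bit H, 5 be L, 6 li L, 7 ka L, 8 da: L.
  Heavy syllables in the domain: 4. The rightmost is syllable 4 (bit).
  → primary stress on syllable 4.

no: stays on 4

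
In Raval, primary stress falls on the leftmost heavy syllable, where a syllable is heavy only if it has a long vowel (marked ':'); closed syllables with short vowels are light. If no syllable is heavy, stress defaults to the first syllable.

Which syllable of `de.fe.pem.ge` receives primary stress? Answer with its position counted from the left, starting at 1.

1

Weights: 1 de L, 2 fe L, 3 pem L, 4 ge L.
No heavy syllable in the domain; default to the first syllable = syllable 1.
Primary stress: syllable 1 → ˈde.fe.pem.ge.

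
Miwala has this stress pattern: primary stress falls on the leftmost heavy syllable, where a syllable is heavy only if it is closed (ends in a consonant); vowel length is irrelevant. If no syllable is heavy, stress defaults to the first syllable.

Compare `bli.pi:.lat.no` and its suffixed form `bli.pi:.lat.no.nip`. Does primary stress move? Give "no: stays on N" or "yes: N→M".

Base `bli.pi:.lat.no` (4 syllables):
  Weights: 1 bli L, 2 pi: L, 3 lat H, 4 no L.
  Heavy syllables in the domain: 3. The leftmost is syllable 3 (lat).
  → primary stress on syllable 3.
Suffixed `bli.pi:.lat.no.nip` (5 syllables):
  Weights: 1 bli L, 2 pi: L, 3 lat H, 4 no L, 5 nip H.
  Heavy syllables in the domain: 3, 5. The leftmost is syllable 3 (lat).
  → primary stress on syllable 3.

no: stays on 3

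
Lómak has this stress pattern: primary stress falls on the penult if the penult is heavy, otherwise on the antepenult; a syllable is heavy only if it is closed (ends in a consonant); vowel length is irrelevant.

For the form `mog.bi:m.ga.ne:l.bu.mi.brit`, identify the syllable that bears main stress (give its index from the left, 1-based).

Weights: 5 bu L, 6 mi L, 7 brit H.
The penult (syllable 6, mi) is light, so stress falls on the antepenult (syllable 5, bu).
Primary stress: syllable 5 → mog.bi:m.ga.ne:l.ˈbu.mi.brit.

5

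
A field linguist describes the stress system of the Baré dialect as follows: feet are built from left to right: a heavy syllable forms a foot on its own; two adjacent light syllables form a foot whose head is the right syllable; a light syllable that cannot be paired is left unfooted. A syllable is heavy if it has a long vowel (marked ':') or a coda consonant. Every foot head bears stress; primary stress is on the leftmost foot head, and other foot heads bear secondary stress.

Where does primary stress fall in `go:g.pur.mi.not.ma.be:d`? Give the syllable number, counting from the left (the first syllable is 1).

Weights: 1 go:g H, 2 pur H, 3 mi L, 4 not H, 5 ma L, 6 be:d H.
Parse left to right (heavy = foot alone; LL = one foot; stranded L unfooted): (ˈgo:g) (ˈpur) mi (ˈnot) ma (ˈbe:d).
Foot heads: 1, 2, 4, 6.
Primary stress on the leftmost head = syllable 1.
Primary stress: syllable 1 → ˈgo:g.pur.mi.not.ma.be:d.

1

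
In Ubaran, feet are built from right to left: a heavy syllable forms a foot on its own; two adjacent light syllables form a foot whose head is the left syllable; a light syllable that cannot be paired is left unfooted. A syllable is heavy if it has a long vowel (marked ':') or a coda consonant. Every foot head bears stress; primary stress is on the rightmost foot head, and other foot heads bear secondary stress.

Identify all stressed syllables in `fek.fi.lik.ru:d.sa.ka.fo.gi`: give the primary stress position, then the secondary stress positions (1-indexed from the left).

Weights: 1 fek H, 2 fi L, 3 lik H, 4 ru:d H, 5 sa L, 6 ka L, 7 fo L, 8 gi L.
Parse right to left (heavy = foot alone; LL = one foot; stranded L unfooted): (ˈfek) fi (ˈlik) (ˈru:d) (ˈsa.ka) (ˈfo.gi).
Foot heads: 1, 3, 4, 5, 7.
Primary stress on the rightmost head = syllable 7.
Secondary stress on 1, 3, 4, 5: ˌfek.fi.ˌlik.ˌru:d.ˌsa.ka.ˈfo.gi.

primary 7, secondary 1, 3, 4, 5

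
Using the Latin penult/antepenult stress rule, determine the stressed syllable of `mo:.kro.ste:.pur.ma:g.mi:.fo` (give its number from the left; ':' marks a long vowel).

Classical Latin: stress the penult if heavy (long vowel or closed), else the antepenult.
Weights: 5 ma:g H, 6 mi: H, 7 fo L.
The penult (syllable 6, mi:) is heavy, so it takes stress.
Stress on syllable 6: mo:.kro.ste:.pur.ma:g.ˈmi:.fo.

6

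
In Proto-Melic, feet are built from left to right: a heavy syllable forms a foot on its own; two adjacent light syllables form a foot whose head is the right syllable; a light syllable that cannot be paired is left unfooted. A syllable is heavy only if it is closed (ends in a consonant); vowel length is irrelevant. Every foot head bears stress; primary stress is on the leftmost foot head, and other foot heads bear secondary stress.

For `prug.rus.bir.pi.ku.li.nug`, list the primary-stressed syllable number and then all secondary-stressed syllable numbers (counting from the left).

Weights: 1 prug H, 2 rus H, 3 bir H, 4 pi L, 5 ku L, 6 li L, 7 nug H.
Parse left to right (heavy = foot alone; LL = one foot; stranded L unfooted): (ˈprug) (ˈrus) (ˈbir) (pi.ˈku) li (ˈnug).
Foot heads: 1, 2, 3, 5, 7.
Primary stress on the leftmost head = syllable 1.
Secondary stress on 2, 3, 5, 7: ˈprug.ˌrus.ˌbir.pi.ˌku.li.ˌnug.

primary 1, secondary 2, 3, 5, 7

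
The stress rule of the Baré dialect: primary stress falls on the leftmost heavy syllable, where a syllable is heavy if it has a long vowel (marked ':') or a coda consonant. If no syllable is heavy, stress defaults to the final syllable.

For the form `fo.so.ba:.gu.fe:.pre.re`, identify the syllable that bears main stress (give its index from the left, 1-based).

Weights: 1 fo L, 2 so L, 3 ba: H, 4 gu L, 5 fe: H, 6 pre L, 7 re L.
Heavy syllables in the domain: 3, 5. The leftmost is syllable 3 (ba:).
Primary stress: syllable 3 → fo.so.ˈba:.gu.fe:.pre.re.

3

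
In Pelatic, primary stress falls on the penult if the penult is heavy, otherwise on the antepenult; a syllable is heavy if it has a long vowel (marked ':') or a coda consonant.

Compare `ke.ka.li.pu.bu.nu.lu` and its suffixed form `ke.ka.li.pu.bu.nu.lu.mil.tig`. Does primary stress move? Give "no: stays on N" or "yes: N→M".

yes: 5→8

Base `ke.ka.li.pu.bu.nu.lu` (7 syllables):
  Weights: 5 bu L, 6 nu L, 7 lu L.
  The penult (syllable 6, nu) is light, so stress falls on the antepenult (syllable 5, bu).
  → primary stress on syllable 5.
Suffixed `ke.ka.li.pu.bu.nu.lu.mil.tig` (9 syllables):
  Weights: 7 lu L, 8 mil H, 9 tig H.
  The penult (syllable 8, mil) is heavy, so it takes stress.
  → primary stress on syllable 8.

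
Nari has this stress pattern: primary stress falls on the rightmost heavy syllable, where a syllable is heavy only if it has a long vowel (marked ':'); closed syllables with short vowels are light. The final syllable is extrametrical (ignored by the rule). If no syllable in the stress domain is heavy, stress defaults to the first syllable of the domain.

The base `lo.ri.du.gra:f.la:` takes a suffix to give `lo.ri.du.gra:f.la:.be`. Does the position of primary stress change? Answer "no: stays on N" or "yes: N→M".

Base `lo.ri.du.gra:f.la:` (5 syllables):
  The final syllable (5, la:) is extrametrical; the stress domain is syllables 1–4.
  Weights: 1 lo L, 2 ri L, 3 du L, 4 gra:f H.
  Heavy syllables in the domain: 4. The rightmost is syllable 4 (gra:f).
  → primary stress on syllable 4.
Suffixed `lo.ri.du.gra:f.la:.be` (6 syllables):
  The final syllable (6, be) is extrametrical; the stress domain is syllables 1–5.
  Weights: 1 lo L, 2 ri L, 3 du L, 4 gra:f H, 5 la: H.
  Heavy syllables in the domain: 4, 5. The rightmost is syllable 5 (la:).
  → primary stress on syllable 5.

yes: 4→5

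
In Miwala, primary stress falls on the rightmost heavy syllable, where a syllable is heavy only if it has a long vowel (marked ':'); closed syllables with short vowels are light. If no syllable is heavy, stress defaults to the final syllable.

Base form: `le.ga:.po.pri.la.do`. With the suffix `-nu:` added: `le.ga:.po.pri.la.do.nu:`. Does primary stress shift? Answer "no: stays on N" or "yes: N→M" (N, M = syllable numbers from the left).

yes: 2→7

Base `le.ga:.po.pri.la.do` (6 syllables):
  Weights: 1 le L, 2 ga: H, 3 po L, 4 pri L, 5 la L, 6 do L.
  Heavy syllables in the domain: 2. The rightmost is syllable 2 (ga:).
  → primary stress on syllable 2.
Suffixed `le.ga:.po.pri.la.do.nu:` (7 syllables):
  Weights: 1 le L, 2 ga: H, 3 po L, 4 pri L, 5 la L, 6 do L, 7 nu: H.
  Heavy syllables in the domain: 2, 7. The rightmost is syllable 7 (nu:).
  → primary stress on syllable 7.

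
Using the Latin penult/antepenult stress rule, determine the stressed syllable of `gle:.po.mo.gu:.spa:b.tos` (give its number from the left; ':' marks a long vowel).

5

Classical Latin: stress the penult if heavy (long vowel or closed), else the antepenult.
Weights: 4 gu: H, 5 spa:b H, 6 tos H.
The penult (syllable 5, spa:b) is heavy, so it takes stress.
Stress on syllable 5: gle:.po.mo.gu:.ˈspa:b.tos.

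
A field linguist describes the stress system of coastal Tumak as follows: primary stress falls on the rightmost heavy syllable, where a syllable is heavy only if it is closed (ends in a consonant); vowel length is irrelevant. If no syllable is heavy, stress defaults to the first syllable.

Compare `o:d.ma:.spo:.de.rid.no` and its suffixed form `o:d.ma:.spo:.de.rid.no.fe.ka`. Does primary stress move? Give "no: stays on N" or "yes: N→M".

Base `o:d.ma:.spo:.de.rid.no` (6 syllables):
  Weights: 1 o:d H, 2 ma: L, 3 spo: L, 4 de L, 5 rid H, 6 no L.
  Heavy syllables in the domain: 1, 5. The rightmost is syllable 5 (rid).
  → primary stress on syllable 5.
Suffixed `o:d.ma:.spo:.de.rid.no.fe.ka` (8 syllables):
  Weights: 1 o:d H, 2 ma: L, 3 spo: L, 4 de L, 5 rid H, 6 no L, 7 fe L, 8 ka L.
  Heavy syllables in the domain: 1, 5. The rightmost is syllable 5 (rid).
  → primary stress on syllable 5.

no: stays on 5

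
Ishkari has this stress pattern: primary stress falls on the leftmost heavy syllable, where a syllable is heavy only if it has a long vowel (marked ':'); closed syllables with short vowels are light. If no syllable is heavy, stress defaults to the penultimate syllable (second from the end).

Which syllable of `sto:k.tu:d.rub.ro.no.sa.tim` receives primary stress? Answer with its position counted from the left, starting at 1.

Weights: 1 sto:k H, 2 tu:d H, 3 rub L, 4 ro L, 5 no L, 6 sa L, 7 tim L.
Heavy syllables in the domain: 1, 2. The leftmost is syllable 1 (sto:k).
Primary stress: syllable 1 → ˈsto:k.tu:d.rub.ro.no.sa.tim.

1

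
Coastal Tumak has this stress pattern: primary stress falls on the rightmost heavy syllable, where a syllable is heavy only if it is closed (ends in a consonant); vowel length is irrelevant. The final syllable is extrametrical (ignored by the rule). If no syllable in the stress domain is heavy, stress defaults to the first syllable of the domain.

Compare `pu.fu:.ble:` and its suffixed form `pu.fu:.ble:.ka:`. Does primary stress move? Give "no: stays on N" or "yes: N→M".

Base `pu.fu:.ble:` (3 syllables):
  The final syllable (3, ble:) is extrametrical; the stress domain is syllables 1–2.
  Weights: 1 pu L, 2 fu: L.
  No heavy syllable in the domain; default to the first syllable of the domain = syllable 1.
  → primary stress on syllable 1.
Suffixed `pu.fu:.ble:.ka:` (4 syllables):
  The final syllable (4, ka:) is extrametrical; the stress domain is syllables 1–3.
  Weights: 1 pu L, 2 fu: L, 3 ble: L.
  No heavy syllable in the domain; default to the first syllable of the domain = syllable 1.
  → primary stress on syllable 1.

no: stays on 1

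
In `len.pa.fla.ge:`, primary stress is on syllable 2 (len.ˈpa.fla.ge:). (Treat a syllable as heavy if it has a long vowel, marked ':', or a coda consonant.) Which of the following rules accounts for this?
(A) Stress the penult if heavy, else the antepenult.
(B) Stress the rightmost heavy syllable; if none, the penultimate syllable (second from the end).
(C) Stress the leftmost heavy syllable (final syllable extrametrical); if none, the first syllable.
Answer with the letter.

Rule A → syllable 2 ✓.
Rule B → syllable 4 (observed: 2).
Rule C → syllable 1 (observed: 2).

A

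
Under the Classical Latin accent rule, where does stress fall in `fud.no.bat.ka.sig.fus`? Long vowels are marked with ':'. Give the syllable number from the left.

5

Classical Latin: stress the penult if heavy (long vowel or closed), else the antepenult.
Weights: 4 ka L, 5 sig H, 6 fus H.
The penult (syllable 5, sig) is heavy, so it takes stress.
Stress on syllable 5: fud.no.bat.ka.ˈsig.fus.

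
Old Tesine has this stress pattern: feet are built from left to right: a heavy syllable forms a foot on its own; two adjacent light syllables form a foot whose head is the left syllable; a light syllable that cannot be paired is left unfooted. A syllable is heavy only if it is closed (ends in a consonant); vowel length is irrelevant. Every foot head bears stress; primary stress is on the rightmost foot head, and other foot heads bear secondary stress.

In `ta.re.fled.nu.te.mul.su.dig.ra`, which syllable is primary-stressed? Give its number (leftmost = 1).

8

Weights: 1 ta L, 2 re L, 3 fled H, 4 nu L, 5 te L, 6 mul H, 7 su L, 8 dig H, 9 ra L.
Parse left to right (heavy = foot alone; LL = one foot; stranded L unfooted): (ˈta.re) (ˈfled) (ˈnu.te) (ˈmul) su (ˈdig) ra.
Foot heads: 1, 3, 4, 6, 8.
Primary stress on the rightmost head = syllable 8.
Primary stress: syllable 8 → ta.re.fled.nu.te.mul.su.ˈdig.ra.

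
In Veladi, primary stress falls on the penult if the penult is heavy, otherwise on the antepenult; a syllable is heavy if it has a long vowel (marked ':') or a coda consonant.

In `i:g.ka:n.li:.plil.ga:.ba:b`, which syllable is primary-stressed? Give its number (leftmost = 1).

5

Weights: 4 plil H, 5 ga: H, 6 ba:b H.
The penult (syllable 5, ga:) is heavy, so it takes stress.
Primary stress: syllable 5 → i:g.ka:n.li:.plil.ˈga:.ba:b.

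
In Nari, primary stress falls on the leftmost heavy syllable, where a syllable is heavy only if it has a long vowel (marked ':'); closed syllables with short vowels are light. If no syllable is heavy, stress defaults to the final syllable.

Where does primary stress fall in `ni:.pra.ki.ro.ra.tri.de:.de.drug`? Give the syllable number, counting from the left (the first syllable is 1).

Weights: 1 ni: H, 2 pra L, 3 ki L, 4 ro L, 5 ra L, 6 tri L, 7 de: H, 8 de L, 9 drug L.
Heavy syllables in the domain: 1, 7. The leftmost is syllable 1 (ni:).
Primary stress: syllable 1 → ˈni:.pra.ki.ro.ra.tri.de:.de.drug.

1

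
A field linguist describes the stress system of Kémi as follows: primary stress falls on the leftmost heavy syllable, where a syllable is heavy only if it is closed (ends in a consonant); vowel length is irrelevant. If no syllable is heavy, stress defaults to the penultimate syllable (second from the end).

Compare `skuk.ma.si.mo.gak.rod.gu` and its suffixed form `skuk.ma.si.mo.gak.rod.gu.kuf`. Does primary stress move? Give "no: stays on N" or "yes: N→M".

no: stays on 1

Base `skuk.ma.si.mo.gak.rod.gu` (7 syllables):
  Weights: 1 skuk H, 2 ma L, 3 si L, 4 mo L, 5 gak H, 6 rod H, 7 gu L.
  Heavy syllables in the domain: 1, 5, 6. The leftmost is syllable 1 (skuk).
  → primary stress on syllable 1.
Suffixed `skuk.ma.si.mo.gak.rod.gu.kuf` (8 syllables):
  Weights: 1 skuk H, 2 ma L, 3 si L, 4 mo L, 5 gak H, 6 rod H, 7 gu L, 8 kuf H.
  Heavy syllables in the domain: 1, 5, 6, 8. The leftmost is syllable 1 (skuk).
  → primary stress on syllable 1.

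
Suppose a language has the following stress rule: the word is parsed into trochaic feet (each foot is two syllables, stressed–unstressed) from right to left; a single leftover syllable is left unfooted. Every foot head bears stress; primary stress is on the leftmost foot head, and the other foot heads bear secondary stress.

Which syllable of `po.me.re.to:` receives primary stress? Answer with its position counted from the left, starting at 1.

1

Parse right to left into trochaic (ˈσσ) feet: (ˈpo.me) (ˈre.to:).
Foot heads (stressed positions): 1, 3.
End Rule Leftmost: primary stress on the leftmost head = syllable 1.
Primary stress: syllable 1 → ˈpo.me.re.to:.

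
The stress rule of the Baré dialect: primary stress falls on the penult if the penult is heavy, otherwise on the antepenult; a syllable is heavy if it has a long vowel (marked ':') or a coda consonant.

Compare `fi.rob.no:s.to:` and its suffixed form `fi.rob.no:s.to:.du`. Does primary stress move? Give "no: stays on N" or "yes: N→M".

yes: 3→4

Base `fi.rob.no:s.to:` (4 syllables):
  Weights: 2 rob H, 3 no:s H, 4 to: H.
  The penult (syllable 3, no:s) is heavy, so it takes stress.
  → primary stress on syllable 3.
Suffixed `fi.rob.no:s.to:.du` (5 syllables):
  Weights: 3 no:s H, 4 to: H, 5 du L.
  The penult (syllable 4, to:) is heavy, so it takes stress.
  → primary stress on syllable 4.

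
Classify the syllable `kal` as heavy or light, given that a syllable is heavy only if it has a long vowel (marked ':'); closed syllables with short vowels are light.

light

`kal`: short vowel, closed (coda /l/). Short vowel → light.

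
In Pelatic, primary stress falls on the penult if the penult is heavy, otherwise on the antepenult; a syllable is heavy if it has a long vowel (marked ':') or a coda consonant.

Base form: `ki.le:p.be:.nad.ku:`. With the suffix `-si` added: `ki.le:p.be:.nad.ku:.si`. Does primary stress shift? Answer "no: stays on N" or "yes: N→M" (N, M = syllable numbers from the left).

yes: 4→5

Base `ki.le:p.be:.nad.ku:` (5 syllables):
  Weights: 3 be: H, 4 nad H, 5 ku: H.
  The penult (syllable 4, nad) is heavy, so it takes stress.
  → primary stress on syllable 4.
Suffixed `ki.le:p.be:.nad.ku:.si` (6 syllables):
  Weights: 4 nad H, 5 ku: H, 6 si L.
  The penult (syllable 5, ku:) is heavy, so it takes stress.
  → primary stress on syllable 5.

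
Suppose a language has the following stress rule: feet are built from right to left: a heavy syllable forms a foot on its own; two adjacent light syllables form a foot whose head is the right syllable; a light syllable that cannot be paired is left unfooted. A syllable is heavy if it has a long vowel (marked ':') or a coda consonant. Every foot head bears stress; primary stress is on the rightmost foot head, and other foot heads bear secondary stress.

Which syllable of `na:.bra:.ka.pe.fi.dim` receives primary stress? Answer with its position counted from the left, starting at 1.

6

Weights: 1 na: H, 2 bra: H, 3 ka L, 4 pe L, 5 fi L, 6 dim H.
Parse right to left (heavy = foot alone; LL = one foot; stranded L unfooted): (ˈna:) (ˈbra:) ka (pe.ˈfi) (ˈdim).
Foot heads: 1, 2, 5, 6.
Primary stress on the rightmost head = syllable 6.
Primary stress: syllable 6 → na:.bra:.ka.pe.fi.ˈdim.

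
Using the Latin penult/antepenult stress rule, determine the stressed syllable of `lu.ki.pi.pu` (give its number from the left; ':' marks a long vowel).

Classical Latin: stress the penult if heavy (long vowel or closed), else the antepenult.
Weights: 2 ki L, 3 pi L, 4 pu L.
The penult (syllable 3, pi) is light, so stress falls on the antepenult (syllable 2, ki).
Stress on syllable 2: lu.ˈki.pi.pu.

2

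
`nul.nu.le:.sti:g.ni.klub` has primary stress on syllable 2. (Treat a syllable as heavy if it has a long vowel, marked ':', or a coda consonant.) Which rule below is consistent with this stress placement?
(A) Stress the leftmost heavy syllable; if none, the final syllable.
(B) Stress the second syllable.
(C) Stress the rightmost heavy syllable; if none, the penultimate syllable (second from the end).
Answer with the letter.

B

Rule A → syllable 1 (observed: 2).
Rule B → syllable 2 ✓.
Rule C → syllable 6 (observed: 2).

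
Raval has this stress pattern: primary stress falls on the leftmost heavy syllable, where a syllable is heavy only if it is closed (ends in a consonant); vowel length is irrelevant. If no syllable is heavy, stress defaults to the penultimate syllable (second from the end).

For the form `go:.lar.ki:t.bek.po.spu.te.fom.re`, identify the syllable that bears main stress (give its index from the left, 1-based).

2

Weights: 1 go: L, 2 lar H, 3 ki:t H, 4 bek H, 5 po L, 6 spu L, 7 te L, 8 fom H, 9 re L.
Heavy syllables in the domain: 2, 3, 4, 8. The leftmost is syllable 2 (lar).
Primary stress: syllable 2 → go:.ˈlar.ki:t.bek.po.spu.te.fom.re.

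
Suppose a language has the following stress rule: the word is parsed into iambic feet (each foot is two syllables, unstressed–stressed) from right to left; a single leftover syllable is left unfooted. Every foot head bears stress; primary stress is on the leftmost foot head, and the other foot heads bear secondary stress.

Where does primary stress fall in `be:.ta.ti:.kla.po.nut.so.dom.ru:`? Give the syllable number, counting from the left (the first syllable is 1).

Parse right to left into iambic (σˈσ) feet: be: (ta.ˈti:) (kla.ˈpo) (nut.ˈso) (dom.ˈru:). Syllable 1 is left unfooted.
Foot heads (stressed positions): 3, 5, 7, 9.
End Rule Leftmost: primary stress on the leftmost head = syllable 3.
Primary stress: syllable 3 → be:.ta.ˈti:.kla.po.nut.so.dom.ru:.

3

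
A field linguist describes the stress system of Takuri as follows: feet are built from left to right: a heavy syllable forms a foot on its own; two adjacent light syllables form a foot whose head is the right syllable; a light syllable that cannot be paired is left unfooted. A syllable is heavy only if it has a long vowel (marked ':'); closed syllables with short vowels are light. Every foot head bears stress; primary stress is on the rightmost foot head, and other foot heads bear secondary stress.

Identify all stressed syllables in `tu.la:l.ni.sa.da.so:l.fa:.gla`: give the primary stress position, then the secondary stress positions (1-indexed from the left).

Weights: 1 tu L, 2 la:l H, 3 ni L, 4 sa L, 5 da L, 6 so:l H, 7 fa: H, 8 gla L.
Parse left to right (heavy = foot alone; LL = one foot; stranded L unfooted): tu (ˈla:l) (ni.ˈsa) da (ˈso:l) (ˈfa:) gla.
Foot heads: 2, 4, 6, 7.
Primary stress on the rightmost head = syllable 7.
Secondary stress on 2, 4, 6: tu.ˌla:l.ni.ˌsa.da.ˌso:l.ˈfa:.gla.

primary 7, secondary 2, 4, 6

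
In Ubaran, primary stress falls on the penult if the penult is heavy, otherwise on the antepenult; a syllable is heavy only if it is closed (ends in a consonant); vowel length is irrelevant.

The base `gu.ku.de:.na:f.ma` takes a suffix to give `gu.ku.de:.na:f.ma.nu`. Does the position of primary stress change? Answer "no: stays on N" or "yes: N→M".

Base `gu.ku.de:.na:f.ma` (5 syllables):
  Weights: 3 de: L, 4 na:f H, 5 ma L.
  The penult (syllable 4, na:f) is heavy, so it takes stress.
  → primary stress on syllable 4.
Suffixed `gu.ku.de:.na:f.ma.nu` (6 syllables):
  Weights: 4 na:f H, 5 ma L, 6 nu L.
  The penult (syllable 5, ma) is light, so stress falls on the antepenult (syllable 4, na:f).
  → primary stress on syllable 4.

no: stays on 4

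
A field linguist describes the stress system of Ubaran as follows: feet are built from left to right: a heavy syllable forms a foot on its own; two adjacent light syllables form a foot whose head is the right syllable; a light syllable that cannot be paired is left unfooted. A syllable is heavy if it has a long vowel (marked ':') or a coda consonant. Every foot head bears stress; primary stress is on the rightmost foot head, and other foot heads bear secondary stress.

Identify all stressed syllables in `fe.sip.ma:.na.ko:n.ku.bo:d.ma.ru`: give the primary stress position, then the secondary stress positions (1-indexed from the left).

primary 9, secondary 2, 3, 5, 7

Weights: 1 fe L, 2 sip H, 3 ma: H, 4 na L, 5 ko:n H, 6 ku L, 7 bo:d H, 8 ma L, 9 ru L.
Parse left to right (heavy = foot alone; LL = one foot; stranded L unfooted): fe (ˈsip) (ˈma:) na (ˈko:n) ku (ˈbo:d) (ma.ˈru).
Foot heads: 2, 3, 5, 7, 9.
Primary stress on the rightmost head = syllable 9.
Secondary stress on 2, 3, 5, 7: fe.ˌsip.ˌma:.na.ˌko:n.ku.ˌbo:d.ma.ˈru.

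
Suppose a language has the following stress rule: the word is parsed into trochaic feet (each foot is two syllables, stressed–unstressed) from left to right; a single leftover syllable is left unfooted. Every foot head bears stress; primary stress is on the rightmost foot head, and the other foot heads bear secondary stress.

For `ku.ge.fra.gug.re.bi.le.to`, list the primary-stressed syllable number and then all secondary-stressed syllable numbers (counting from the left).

primary 7, secondary 1, 3, 5

Parse left to right into trochaic (ˈσσ) feet: (ˈku.ge) (ˈfra.gug) (ˈre.bi) (ˈle.to).
Foot heads (stressed positions): 1, 3, 5, 7.
End Rule Rightmost: primary stress on the rightmost head = syllable 7.
Secondary stress on 1, 3, 5: ˌku.ge.ˌfra.gug.ˌre.bi.ˈle.to.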